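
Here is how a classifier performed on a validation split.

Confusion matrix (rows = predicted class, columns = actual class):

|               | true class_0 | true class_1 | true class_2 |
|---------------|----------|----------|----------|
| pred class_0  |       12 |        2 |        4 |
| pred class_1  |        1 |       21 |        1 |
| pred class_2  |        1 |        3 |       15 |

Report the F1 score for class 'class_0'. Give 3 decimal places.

Treat 'class_0' as positive and all other classes as negative.
F1 score = 2·TP/(2·TP+FP+FN).
class_0: TP=12, FP=2+4=6, FN=1+1=2 → 24/32 = 0.7500

0.750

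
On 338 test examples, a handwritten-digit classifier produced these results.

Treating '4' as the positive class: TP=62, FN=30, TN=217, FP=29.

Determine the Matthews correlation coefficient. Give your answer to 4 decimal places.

MCC = (TP·TN − FP·FN) / √((TP+FP)(TP+FN)(TN+FP)(TN+FN))
Numerator = 62·217 − 29·30 = 12584
Denominator = √(91·92·246·247) = √508699464 = 22554.3668
MCC = 12584 / 22554.3668 = 0.5579

0.5579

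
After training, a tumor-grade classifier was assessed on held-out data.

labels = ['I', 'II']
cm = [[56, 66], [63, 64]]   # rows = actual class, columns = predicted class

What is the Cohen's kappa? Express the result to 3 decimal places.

-0.037

Observed agreement pₒ = trace/N = 120/249 = 0.4819
Expected agreement pₑ = Σ (rowᵢ·colᵢ)/N² = (122·119 + 127·130)/249² = 0.5004
κ = (pₒ − pₑ)/(1 − pₑ) = (0.4819 − 0.5004)/(1 − 0.5004) = -0.037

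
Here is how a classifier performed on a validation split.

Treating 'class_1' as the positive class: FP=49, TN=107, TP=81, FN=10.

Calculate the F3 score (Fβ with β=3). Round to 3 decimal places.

Fβ = (1+β²)·TP / ((1+β²)·TP + β²·FN + FP), with β²=9
= 10·81 / (10·81 + 9·10 + 49) = 0.854

0.854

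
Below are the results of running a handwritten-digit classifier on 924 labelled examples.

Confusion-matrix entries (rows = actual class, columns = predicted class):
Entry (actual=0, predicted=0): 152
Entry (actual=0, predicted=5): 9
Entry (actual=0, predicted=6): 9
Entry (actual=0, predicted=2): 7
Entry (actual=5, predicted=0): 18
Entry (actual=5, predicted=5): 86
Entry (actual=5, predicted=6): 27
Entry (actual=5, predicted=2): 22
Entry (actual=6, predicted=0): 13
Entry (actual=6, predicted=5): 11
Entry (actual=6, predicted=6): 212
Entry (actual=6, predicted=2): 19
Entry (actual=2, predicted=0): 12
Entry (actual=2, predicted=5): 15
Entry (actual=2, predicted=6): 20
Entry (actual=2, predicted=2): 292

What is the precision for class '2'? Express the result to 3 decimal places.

0.859

Take TP from the diagonal, FP from the rest of the '2' prediction marginal, FN from the rest of the '2' actual marginal.
precision = TP/(TP+FP).
2: TP=292, FP=7+22+19=48 → 292/340 = 0.8588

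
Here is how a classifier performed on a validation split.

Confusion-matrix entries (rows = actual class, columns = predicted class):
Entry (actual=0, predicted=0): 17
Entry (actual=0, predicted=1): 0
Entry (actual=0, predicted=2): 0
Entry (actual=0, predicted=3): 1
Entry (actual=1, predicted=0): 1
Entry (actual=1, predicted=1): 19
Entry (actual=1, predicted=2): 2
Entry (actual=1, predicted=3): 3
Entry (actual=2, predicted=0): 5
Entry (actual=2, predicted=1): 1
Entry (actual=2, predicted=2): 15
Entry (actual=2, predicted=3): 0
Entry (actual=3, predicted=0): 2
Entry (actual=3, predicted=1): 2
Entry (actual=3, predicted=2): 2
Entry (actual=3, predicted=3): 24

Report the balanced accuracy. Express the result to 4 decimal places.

0.8047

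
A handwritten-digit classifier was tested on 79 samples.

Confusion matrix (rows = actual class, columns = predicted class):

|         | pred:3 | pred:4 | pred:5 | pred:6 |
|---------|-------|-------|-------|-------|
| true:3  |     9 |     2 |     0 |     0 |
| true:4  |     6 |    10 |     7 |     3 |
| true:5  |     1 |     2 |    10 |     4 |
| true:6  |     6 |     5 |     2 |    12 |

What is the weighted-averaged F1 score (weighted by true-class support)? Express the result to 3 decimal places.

0.514

Per-class F1 score (2·TP/(2·TP+FP+FN)):
  3: TP=9, FP=6+1+6=13, FN=2+0+0=2 → 18/33 = 0.5455
  4: TP=10, FP=2+2+5=9, FN=6+7+3=16 → 20/45 = 0.4444
  5: TP=10, FP=0+7+2=9, FN=1+2+4=7 → 20/36 = 0.5556
  6: TP=12, FP=0+3+4=7, FN=6+5+2=13 → 24/44 = 0.5455
Weighted-F1 score = Σ (supportᵢ/N)·F1 scoreᵢ with N=79: (11/79)·0.5455 + (26/79)·0.4444 + (17/79)·0.5556 + (25/79)·0.5455 = 0.514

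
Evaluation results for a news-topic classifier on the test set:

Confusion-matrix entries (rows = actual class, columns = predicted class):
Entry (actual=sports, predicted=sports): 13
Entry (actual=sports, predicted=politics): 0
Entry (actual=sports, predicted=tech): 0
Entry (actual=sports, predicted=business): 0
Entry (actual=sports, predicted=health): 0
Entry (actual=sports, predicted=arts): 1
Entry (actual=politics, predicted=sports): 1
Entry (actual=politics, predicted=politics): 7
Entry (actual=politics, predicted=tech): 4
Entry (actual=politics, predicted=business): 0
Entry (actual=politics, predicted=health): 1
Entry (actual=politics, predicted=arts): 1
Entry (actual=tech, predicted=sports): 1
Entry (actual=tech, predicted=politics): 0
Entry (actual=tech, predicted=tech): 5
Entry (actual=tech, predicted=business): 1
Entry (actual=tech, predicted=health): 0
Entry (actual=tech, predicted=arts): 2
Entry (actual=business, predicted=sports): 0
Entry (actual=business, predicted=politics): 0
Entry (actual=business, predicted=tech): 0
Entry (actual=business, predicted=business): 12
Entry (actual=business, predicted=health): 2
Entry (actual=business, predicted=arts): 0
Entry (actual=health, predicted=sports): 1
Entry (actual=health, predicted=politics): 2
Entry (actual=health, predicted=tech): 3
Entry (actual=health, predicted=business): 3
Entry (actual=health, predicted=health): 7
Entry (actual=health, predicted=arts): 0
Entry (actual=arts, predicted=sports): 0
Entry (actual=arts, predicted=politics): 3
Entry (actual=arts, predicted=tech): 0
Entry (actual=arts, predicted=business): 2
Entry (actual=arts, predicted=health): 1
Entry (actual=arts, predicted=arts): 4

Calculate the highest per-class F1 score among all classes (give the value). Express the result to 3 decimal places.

0.867

Per-class F1 score (2·TP/(2·TP+FP+FN)):
  sports: TP=13, FP=1+1+0+1+0=3, FN=0+0+0+0+1=1 → 26/30 = 0.8667
  politics: TP=7, FP=0+0+0+2+3=5, FN=1+4+0+1+1=7 → 14/26 = 0.5385
  tech: TP=5, FP=0+4+0+3+0=7, FN=1+0+1+0+2=4 → 10/21 = 0.4762
  business: TP=12, FP=0+0+1+3+2=6, FN=0+0+0+2+0=2 → 24/32 = 0.7500
  health: TP=7, FP=0+1+0+2+1=4, FN=1+2+3+3+0=9 → 14/27 = 0.5185
  arts: TP=4, FP=1+1+2+0+0=4, FN=0+3+0+2+1=6 → 8/18 = 0.4444
Highest is class 'sports' with F1 score = 0.867.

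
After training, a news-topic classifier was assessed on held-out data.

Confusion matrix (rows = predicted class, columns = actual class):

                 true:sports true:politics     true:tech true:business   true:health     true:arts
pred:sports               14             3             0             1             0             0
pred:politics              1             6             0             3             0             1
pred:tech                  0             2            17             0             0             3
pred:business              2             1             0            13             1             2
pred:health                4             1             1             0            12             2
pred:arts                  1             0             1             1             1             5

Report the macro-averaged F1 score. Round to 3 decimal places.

Per-class F1 score (2·TP/(2·TP+FP+FN)):
  sports: TP=14, FP=3+0+1+0+0=4, FN=1+0+2+4+1=8 → 28/40 = 0.7000
  politics: TP=6, FP=1+0+3+0+1=5, FN=3+2+1+1+0=7 → 12/24 = 0.5000
  tech: TP=17, FP=0+2+0+0+3=5, FN=0+0+0+1+1=2 → 34/41 = 0.8293
  business: TP=13, FP=2+1+0+1+2=6, FN=1+3+0+0+1=5 → 26/37 = 0.7027
  health: TP=12, FP=4+1+1+0+2=8, FN=0+0+0+1+1=2 → 24/34 = 0.7059
  arts: TP=5, FP=1+0+1+1+1=4, FN=0+1+3+2+2=8 → 10/22 = 0.4545
Macro-F1 score = mean = (0.7000 + 0.5000 + 0.8293 + 0.7027 + 0.7059 + 0.4545) / 6 = 0.649

0.649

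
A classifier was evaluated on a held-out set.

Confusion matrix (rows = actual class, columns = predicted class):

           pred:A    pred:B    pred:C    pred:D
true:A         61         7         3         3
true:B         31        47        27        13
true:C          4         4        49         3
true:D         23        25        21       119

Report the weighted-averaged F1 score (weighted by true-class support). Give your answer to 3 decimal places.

Per-class F1 score (2·TP/(2·TP+FP+FN)):
  A: TP=61, FP=31+4+23=58, FN=7+3+3=13 → 122/193 = 0.6321
  B: TP=47, FP=7+4+25=36, FN=31+27+13=71 → 94/201 = 0.4677
  C: TP=49, FP=3+27+21=51, FN=4+4+3=11 → 98/160 = 0.6125
  D: TP=119, FP=3+13+3=19, FN=23+25+21=69 → 238/326 = 0.7301
Weighted-F1 score = Σ (supportᵢ/N)·F1 scoreᵢ with N=440: (74/440)·0.6321 + (118/440)·0.4677 + (60/440)·0.6125 + (188/440)·0.7301 = 0.627

0.627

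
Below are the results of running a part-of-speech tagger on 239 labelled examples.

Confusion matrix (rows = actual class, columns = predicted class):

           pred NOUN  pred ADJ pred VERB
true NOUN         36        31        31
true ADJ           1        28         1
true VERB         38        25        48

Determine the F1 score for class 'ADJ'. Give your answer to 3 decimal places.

0.491

F1 score = 2·TP/(2·TP+FP+FN).
ADJ: TP=28, FP=31+25=56, FN=1+1=2 → 56/114 = 0.4912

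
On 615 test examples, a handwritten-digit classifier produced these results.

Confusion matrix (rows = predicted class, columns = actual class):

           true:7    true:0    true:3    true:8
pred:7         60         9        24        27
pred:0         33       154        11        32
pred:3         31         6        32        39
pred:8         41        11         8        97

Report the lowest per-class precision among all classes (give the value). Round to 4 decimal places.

Per-class precision (TP/(TP+FP)):
  7: TP=60, FP=9+24+27=60 → 60/120 = 0.50000
  0: TP=154, FP=33+11+32=76 → 154/230 = 0.66957
  3: TP=32, FP=31+6+39=76 → 32/108 = 0.29630
  8: TP=97, FP=41+11+8=60 → 97/157 = 0.61783
Lowest is class '3' with precision = 0.2963.

0.2963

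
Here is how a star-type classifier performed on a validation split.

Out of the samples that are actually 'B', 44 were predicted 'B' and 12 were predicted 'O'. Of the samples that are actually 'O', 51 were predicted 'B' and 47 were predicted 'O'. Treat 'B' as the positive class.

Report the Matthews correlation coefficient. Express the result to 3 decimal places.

MCC = (TP·TN − FP·FN) / √((TP+FP)(TP+FN)(TN+FP)(TN+FN))
Numerator = 44·47 − 51·12 = 1456
Denominator = √(95·56·98·59) = √30760240 = 5546.1915
MCC = 1456 / 5546.1915 = 0.263

0.263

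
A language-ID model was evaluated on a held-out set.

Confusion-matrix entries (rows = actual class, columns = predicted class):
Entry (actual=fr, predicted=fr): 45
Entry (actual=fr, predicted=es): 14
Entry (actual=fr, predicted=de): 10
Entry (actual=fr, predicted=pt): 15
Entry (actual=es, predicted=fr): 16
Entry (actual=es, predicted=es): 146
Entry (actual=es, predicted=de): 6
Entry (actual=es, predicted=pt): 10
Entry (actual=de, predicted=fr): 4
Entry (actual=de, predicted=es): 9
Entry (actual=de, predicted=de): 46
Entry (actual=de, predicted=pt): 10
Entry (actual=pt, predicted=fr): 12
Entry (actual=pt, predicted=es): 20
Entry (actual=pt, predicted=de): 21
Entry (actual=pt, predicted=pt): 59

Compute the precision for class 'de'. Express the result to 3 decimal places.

0.554

Treat 'de' as positive and all other classes as negative.
precision = TP/(TP+FP).
de: TP=46, FP=10+6+21=37 → 46/83 = 0.5542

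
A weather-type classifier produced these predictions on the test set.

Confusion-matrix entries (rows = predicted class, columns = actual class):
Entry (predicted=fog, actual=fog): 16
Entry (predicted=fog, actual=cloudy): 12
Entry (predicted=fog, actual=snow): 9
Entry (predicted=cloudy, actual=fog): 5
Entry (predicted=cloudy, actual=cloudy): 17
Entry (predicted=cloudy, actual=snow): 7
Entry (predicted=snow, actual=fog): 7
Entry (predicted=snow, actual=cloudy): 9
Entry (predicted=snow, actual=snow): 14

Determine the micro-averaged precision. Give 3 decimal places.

0.490

Micro-averaging pools counts across classes: ΣTP=47, ΣFP=49, ΣFN=49.
Micro-precision = TP/(TP+FP) on pooled counts = 0.490 (equals overall accuracy in single-label multiclass).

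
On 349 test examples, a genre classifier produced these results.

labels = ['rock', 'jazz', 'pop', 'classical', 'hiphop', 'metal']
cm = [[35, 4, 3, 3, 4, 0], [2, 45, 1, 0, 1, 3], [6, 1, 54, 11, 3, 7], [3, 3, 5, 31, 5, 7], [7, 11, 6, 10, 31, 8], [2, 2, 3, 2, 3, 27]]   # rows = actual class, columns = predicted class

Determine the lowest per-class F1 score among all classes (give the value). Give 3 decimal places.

Per-class F1 score (2·TP/(2·TP+FP+FN)):
  rock: TP=35, FP=2+6+3+7+2=20, FN=4+3+3+4+0=14 → 70/104 = 0.6731
  jazz: TP=45, FP=4+1+3+11+2=21, FN=2+1+0+1+3=7 → 90/118 = 0.7627
  pop: TP=54, FP=3+1+5+6+3=18, FN=6+1+11+3+7=28 → 108/154 = 0.7013
  classical: TP=31, FP=3+0+11+10+2=26, FN=3+3+5+5+7=23 → 62/111 = 0.5586
  hiphop: TP=31, FP=4+1+3+5+3=16, FN=7+11+6+10+8=42 → 62/120 = 0.5167
  metal: TP=27, FP=0+3+7+7+8=25, FN=2+2+3+2+3=12 → 54/91 = 0.5934
Lowest is class 'hiphop' with F1 score = 0.517.

0.517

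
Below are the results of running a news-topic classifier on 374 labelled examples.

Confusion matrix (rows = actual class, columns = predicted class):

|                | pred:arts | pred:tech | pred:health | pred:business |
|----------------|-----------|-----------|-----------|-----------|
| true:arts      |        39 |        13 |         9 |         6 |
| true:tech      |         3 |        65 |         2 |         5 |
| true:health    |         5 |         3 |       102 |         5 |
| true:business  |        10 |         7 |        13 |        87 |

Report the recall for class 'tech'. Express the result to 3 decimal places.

0.867

recall = TP/(TP+FN).
tech: TP=65, FN=3+2+5=10 → 65/75 = 0.8667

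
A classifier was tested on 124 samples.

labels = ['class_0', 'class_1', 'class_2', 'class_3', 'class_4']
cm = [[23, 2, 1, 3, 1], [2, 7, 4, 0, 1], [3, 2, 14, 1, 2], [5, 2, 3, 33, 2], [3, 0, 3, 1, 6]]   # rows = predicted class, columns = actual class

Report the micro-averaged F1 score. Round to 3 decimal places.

0.669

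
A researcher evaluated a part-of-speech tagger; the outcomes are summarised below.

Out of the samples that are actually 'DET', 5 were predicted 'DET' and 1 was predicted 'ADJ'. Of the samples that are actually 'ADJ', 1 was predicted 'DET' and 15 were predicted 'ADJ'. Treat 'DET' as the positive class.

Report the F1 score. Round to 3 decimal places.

0.833

Precision = TP/(TP+FP) = 5/6 = 0.8333
Recall = TP/(TP+FN) = 5/6 = 0.8333
F1 = 2·TP/(2·TP+FP+FN) = 10/12 = 0.833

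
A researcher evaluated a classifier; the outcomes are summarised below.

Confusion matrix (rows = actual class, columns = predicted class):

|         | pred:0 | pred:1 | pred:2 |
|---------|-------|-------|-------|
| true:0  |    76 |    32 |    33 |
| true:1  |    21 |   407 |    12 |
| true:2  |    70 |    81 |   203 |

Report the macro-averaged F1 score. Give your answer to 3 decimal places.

Per-class F1 score (2·TP/(2·TP+FP+FN)):
  0: TP=76, FP=21+70=91, FN=32+33=65 → 152/308 = 0.4935
  1: TP=407, FP=32+81=113, FN=21+12=33 → 814/960 = 0.8479
  2: TP=203, FP=33+12=45, FN=70+81=151 → 406/602 = 0.6744
Macro-F1 score = mean = (0.4935 + 0.8479 + 0.6744) / 3 = 0.672

0.672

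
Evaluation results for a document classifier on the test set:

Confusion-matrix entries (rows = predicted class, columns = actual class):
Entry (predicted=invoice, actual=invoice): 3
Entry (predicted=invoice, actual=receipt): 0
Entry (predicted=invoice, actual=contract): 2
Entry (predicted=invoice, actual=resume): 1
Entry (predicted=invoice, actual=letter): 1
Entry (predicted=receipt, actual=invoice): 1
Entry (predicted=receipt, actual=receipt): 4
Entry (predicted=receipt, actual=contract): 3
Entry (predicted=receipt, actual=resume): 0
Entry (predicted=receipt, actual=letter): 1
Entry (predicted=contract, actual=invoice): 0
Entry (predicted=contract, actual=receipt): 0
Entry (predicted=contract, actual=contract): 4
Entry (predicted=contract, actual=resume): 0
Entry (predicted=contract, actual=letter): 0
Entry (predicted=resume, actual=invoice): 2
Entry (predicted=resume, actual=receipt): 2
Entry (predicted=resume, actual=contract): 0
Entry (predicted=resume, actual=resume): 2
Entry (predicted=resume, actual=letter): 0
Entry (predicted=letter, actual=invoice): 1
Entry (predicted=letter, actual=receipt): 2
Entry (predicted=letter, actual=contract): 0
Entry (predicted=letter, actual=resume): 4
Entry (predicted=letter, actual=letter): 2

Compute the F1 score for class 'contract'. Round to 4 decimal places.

0.6154

F1 score = 2·TP/(2·TP+FP+FN).
contract: TP=4, FP=0+0+0+0=0, FN=2+3+0+0=5 → 8/13 = 0.61538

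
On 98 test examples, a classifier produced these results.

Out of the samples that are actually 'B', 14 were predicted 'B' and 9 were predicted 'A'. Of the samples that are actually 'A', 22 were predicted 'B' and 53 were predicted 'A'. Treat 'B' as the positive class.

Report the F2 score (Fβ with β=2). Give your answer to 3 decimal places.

0.547

Fβ = (1+β²)·TP / ((1+β²)·TP + β²·FN + FP), with β²=4
= 5·14 / (5·14 + 4·9 + 22) = 0.547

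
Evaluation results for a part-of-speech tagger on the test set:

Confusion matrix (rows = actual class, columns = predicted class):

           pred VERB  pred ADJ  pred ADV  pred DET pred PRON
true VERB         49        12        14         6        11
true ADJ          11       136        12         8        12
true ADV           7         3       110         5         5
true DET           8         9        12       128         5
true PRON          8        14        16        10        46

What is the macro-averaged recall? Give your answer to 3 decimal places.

0.684

Per-class recall (TP/(TP+FN)):
  VERB: TP=49, FN=12+14+6+11=43 → 49/92 = 0.5326
  ADJ: TP=136, FN=11+12+8+12=43 → 136/179 = 0.7598
  ADV: TP=110, FN=7+3+5+5=20 → 110/130 = 0.8462
  DET: TP=128, FN=8+9+12+5=34 → 128/162 = 0.7901
  PRON: TP=46, FN=8+14+16+10=48 → 46/94 = 0.4894
Macro-recall = mean = (0.5326 + 0.7598 + 0.8462 + 0.7901 + 0.4894) / 5 = 0.684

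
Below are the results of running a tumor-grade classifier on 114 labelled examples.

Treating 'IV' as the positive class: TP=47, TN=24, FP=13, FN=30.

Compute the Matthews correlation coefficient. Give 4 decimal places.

0.2429

MCC = (TP·TN − FP·FN) / √((TP+FP)(TP+FN)(TN+FP)(TN+FN))
Numerator = 47·24 − 13·30 = 738
Denominator = √(60·77·37·54) = √9230760 = 3038.2166
MCC = 738 / 3038.2166 = 0.2429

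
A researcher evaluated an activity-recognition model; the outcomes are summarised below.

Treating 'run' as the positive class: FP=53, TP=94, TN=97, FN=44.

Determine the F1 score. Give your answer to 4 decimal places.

0.6596

Precision = TP/(TP+FP) = 94/147 = 0.6395
Recall = TP/(TP+FN) = 94/138 = 0.6812
F1 = 2·TP/(2·TP+FP+FN) = 188/285 = 0.6596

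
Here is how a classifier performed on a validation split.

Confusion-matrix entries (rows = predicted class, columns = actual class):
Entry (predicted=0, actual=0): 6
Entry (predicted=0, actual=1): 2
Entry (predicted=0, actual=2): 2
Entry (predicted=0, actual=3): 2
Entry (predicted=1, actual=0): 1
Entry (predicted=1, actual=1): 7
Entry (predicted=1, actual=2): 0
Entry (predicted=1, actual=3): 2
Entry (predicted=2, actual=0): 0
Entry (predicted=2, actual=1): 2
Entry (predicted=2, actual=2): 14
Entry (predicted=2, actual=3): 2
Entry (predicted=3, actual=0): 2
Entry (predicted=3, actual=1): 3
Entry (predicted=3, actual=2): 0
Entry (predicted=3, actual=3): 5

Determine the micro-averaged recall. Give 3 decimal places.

0.640

Micro-averaging pools counts across classes: ΣTP=32, ΣFP=18, ΣFN=18.
Micro-recall = TP/(TP+FN) on pooled counts = 0.640 (equals overall accuracy in single-label multiclass).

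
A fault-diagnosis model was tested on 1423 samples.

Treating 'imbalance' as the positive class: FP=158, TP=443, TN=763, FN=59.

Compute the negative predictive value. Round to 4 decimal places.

NPV = TN/(TN+FN) = 763/(763+59) = 0.9282

0.9282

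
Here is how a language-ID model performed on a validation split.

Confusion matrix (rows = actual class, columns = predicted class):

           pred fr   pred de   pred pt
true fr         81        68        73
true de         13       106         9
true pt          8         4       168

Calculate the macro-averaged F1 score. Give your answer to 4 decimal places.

0.6581

Per-class F1 score (2·TP/(2·TP+FP+FN)):
  fr: TP=81, FP=13+8=21, FN=68+73=141 → 162/324 = 0.50000
  de: TP=106, FP=68+4=72, FN=13+9=22 → 212/306 = 0.69281
  pt: TP=168, FP=73+9=82, FN=8+4=12 → 336/430 = 0.78140
Macro-F1 score = mean = (0.50000 + 0.69281 + 0.78140) / 3 = 0.6581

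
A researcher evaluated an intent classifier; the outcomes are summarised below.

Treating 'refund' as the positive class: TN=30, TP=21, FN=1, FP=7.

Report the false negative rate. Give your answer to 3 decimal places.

0.045

FNR = FN/(FN+TP) = 1/(1+21) = 0.045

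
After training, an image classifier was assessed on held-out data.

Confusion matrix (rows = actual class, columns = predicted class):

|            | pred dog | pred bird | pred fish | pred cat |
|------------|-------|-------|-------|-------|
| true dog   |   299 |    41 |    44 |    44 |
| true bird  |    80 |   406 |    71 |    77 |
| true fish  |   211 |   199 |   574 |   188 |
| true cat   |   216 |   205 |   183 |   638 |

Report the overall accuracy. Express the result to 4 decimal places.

Accuracy = trace / total = (299+406+574+638=1917) / 3476 = 1917/3476 = 0.5515

0.5515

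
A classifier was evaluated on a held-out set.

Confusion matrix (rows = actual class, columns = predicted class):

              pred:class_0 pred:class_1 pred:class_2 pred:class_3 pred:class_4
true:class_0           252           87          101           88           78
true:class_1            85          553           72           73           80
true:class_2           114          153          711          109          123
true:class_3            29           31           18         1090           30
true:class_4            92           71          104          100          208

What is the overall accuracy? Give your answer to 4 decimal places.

Accuracy = trace / total = (252+553+711+1090+208=2814) / 4452 = 2814/4452 = 0.6321

0.6321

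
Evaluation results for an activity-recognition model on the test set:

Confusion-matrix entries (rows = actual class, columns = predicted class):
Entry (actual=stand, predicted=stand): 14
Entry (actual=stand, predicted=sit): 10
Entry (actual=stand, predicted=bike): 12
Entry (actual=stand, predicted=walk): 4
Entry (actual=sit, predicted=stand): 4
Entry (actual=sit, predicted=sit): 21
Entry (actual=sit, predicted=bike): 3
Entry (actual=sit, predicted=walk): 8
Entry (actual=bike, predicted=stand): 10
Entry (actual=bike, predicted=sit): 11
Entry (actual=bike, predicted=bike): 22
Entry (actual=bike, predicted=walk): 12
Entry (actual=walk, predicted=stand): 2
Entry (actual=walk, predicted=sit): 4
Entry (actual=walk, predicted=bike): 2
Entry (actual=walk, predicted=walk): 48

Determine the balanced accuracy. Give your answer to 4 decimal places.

0.5476

Balanced accuracy = mean of per-class recall.
  stand: recall = 14/40 = 0.35000
  sit: recall = 21/36 = 0.58333
  bike: recall = 22/55 = 0.40000
  walk: recall = 48/56 = 0.85714
Mean = (0.35000 + 0.58333 + 0.40000 + 0.85714) / 4 = 0.5476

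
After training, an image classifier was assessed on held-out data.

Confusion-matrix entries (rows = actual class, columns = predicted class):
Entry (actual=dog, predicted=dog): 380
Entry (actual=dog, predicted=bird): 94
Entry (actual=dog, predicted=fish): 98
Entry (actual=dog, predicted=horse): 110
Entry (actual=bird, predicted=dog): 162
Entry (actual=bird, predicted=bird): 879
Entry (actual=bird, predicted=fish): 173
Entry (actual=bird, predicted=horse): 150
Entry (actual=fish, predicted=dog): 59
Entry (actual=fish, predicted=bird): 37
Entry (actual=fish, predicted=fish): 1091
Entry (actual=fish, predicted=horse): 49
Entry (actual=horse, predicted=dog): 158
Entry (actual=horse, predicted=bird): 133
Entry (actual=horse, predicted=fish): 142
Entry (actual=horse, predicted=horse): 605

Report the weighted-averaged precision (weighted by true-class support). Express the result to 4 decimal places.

Per-class precision (TP/(TP+FP)):
  dog: TP=380, FP=162+59+158=379 → 380/759 = 0.50066
  bird: TP=879, FP=94+37+133=264 → 879/1143 = 0.76903
  fish: TP=1091, FP=98+173+142=413 → 1091/1504 = 0.72540
  horse: TP=605, FP=110+150+49=309 → 605/914 = 0.66193
Weighted-precision = Σ (supportᵢ/N)·precisionᵢ with N=4320: (682/4320)·0.50066 + (1364/4320)·0.76903 + (1236/4320)·0.72540 + (1038/4320)·0.66193 = 0.6884

0.6884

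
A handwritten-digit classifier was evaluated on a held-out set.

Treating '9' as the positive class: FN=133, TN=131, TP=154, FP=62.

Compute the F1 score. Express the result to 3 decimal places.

0.612

Precision = TP/(TP+FP) = 154/216 = 0.7130
Recall = TP/(TP+FN) = 154/287 = 0.5366
F1 = 2·TP/(2·TP+FP+FN) = 308/503 = 0.612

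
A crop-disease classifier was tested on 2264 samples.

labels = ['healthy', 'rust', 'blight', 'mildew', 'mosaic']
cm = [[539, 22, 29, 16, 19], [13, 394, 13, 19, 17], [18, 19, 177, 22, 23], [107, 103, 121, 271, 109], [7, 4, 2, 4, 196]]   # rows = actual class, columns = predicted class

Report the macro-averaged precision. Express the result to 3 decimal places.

0.677

Per-class precision (TP/(TP+FP)):
  healthy: TP=539, FP=13+18+107+7=145 → 539/684 = 0.7880
  rust: TP=394, FP=22+19+103+4=148 → 394/542 = 0.7269
  blight: TP=177, FP=29+13+121+2=165 → 177/342 = 0.5175
  mildew: TP=271, FP=16+19+22+4=61 → 271/332 = 0.8163
  mosaic: TP=196, FP=19+17+23+109=168 → 196/364 = 0.5385
Macro-precision = mean = (0.7880 + 0.7269 + 0.5175 + 0.8163 + 0.5385) / 5 = 0.677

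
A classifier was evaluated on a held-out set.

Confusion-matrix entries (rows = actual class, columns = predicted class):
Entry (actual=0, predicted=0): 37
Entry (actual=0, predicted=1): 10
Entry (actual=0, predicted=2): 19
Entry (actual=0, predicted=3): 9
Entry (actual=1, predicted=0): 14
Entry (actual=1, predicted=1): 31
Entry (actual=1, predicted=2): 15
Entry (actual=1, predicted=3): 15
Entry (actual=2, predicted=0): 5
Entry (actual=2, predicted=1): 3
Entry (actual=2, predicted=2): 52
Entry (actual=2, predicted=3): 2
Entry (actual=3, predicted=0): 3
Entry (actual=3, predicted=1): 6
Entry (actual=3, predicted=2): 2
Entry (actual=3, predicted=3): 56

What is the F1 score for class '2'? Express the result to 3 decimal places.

Treat '2' as positive and all other classes as negative.
F1 score = 2·TP/(2·TP+FP+FN).
2: TP=52, FP=19+15+2=36, FN=5+3+2=10 → 104/150 = 0.6933

0.693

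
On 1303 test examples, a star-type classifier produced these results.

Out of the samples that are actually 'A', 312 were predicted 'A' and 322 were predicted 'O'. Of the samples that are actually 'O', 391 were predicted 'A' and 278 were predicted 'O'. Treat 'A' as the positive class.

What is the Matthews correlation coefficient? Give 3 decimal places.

-0.093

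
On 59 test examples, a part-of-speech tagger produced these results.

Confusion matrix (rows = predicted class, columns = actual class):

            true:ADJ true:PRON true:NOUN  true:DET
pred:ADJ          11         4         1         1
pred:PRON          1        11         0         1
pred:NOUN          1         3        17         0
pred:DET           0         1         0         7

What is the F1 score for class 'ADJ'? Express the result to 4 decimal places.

0.7333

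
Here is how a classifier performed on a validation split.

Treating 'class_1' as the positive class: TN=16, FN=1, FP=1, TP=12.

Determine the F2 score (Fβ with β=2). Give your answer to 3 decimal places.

0.923

Fβ = (1+β²)·TP / ((1+β²)·TP + β²·FN + FP), with β²=4
= 5·12 / (5·12 + 4·1 + 1) = 0.923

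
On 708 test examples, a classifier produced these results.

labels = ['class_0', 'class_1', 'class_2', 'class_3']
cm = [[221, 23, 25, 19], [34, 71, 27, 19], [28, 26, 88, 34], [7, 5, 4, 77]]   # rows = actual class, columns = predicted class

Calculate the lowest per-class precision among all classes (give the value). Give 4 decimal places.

0.5168

Per-class precision (TP/(TP+FP)):
  class_0: TP=221, FP=34+28+7=69 → 221/290 = 0.76207
  class_1: TP=71, FP=23+26+5=54 → 71/125 = 0.56800
  class_2: TP=88, FP=25+27+4=56 → 88/144 = 0.61111
  class_3: TP=77, FP=19+19+34=72 → 77/149 = 0.51678
Lowest is class 'class_3' with precision = 0.5168.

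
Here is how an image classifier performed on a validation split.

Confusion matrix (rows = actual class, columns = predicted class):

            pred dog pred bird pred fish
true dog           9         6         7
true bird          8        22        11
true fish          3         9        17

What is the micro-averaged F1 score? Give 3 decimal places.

0.522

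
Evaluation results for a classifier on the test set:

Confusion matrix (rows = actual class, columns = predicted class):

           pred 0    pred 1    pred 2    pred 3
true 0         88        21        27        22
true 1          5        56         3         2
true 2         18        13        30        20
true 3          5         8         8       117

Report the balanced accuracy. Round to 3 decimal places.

Balanced accuracy = mean of per-class recall.
  0: recall = 88/158 = 0.5570
  1: recall = 56/66 = 0.8485
  2: recall = 30/81 = 0.3704
  3: recall = 117/138 = 0.8478
Mean = (0.5570 + 0.8485 + 0.3704 + 0.8478) / 4 = 0.656

0.656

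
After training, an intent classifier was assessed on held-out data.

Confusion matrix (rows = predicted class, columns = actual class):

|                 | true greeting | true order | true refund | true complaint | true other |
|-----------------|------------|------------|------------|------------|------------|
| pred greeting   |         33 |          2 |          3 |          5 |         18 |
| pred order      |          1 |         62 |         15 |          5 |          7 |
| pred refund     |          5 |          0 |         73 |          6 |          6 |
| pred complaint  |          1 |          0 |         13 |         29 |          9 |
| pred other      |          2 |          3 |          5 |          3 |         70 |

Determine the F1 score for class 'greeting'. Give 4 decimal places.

One-vs-rest for 'greeting': TP = diagonal; FP = other classes predicted 'greeting'; FN = 'greeting' predicted as other.
F1 score = 2·TP/(2·TP+FP+FN).
greeting: TP=33, FP=2+3+5+18=28, FN=1+5+1+2=9 → 66/103 = 0.64078

0.6408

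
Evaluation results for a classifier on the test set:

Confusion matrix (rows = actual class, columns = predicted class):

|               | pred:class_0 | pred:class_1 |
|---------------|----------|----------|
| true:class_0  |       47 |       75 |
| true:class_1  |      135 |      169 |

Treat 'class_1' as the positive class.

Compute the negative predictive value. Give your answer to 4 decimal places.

0.2582

NPV = TN/(TN+FN) = 47/(47+135) = 0.2582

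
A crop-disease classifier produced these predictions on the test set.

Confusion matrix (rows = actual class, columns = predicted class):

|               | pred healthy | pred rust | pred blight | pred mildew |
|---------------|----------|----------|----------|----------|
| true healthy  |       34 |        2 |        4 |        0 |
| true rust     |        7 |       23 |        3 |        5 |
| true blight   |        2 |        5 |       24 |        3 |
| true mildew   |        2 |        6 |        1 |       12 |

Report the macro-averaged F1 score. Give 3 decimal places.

0.684

Per-class F1 score (2·TP/(2·TP+FP+FN)):
  healthy: TP=34, FP=7+2+2=11, FN=2+4+0=6 → 68/85 = 0.8000
  rust: TP=23, FP=2+5+6=13, FN=7+3+5=15 → 46/74 = 0.6216
  blight: TP=24, FP=4+3+1=8, FN=2+5+3=10 → 48/66 = 0.7273
  mildew: TP=12, FP=0+5+3=8, FN=2+6+1=9 → 24/41 = 0.5854
Macro-F1 score = mean = (0.8000 + 0.6216 + 0.7273 + 0.5854) / 4 = 0.684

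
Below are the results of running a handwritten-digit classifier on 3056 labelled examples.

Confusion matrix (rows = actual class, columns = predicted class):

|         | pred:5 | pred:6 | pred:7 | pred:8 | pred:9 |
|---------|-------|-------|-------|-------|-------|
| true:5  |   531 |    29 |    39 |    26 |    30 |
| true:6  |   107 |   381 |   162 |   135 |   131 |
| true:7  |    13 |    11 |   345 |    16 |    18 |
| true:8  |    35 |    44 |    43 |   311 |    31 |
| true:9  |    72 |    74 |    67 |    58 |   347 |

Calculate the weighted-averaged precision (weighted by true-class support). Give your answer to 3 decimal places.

0.644

Per-class precision (TP/(TP+FP)):
  5: TP=531, FP=107+13+35+72=227 → 531/758 = 0.7005
  6: TP=381, FP=29+11+44+74=158 → 381/539 = 0.7069
  7: TP=345, FP=39+162+43+67=311 → 345/656 = 0.5259
  8: TP=311, FP=26+135+16+58=235 → 311/546 = 0.5696
  9: TP=347, FP=30+131+18+31=210 → 347/557 = 0.6230
Weighted-precision = Σ (supportᵢ/N)·precisionᵢ with N=3056: (655/3056)·0.7005 + (916/3056)·0.7069 + (403/3056)·0.5259 + (464/3056)·0.5696 + (618/3056)·0.6230 = 0.644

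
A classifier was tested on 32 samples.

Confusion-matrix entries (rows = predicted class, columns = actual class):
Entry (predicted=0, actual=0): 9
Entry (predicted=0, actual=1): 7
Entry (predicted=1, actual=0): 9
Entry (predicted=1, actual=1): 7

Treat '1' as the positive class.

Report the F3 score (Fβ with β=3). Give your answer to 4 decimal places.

0.4930

Fβ = (1+β²)·TP / ((1+β²)·TP + β²·FN + FP), with β²=9
= 10·7 / (10·7 + 9·7 + 9) = 0.4930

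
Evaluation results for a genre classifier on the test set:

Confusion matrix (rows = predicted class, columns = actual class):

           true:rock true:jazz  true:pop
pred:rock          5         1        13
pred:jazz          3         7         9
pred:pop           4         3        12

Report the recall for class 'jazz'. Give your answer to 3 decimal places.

0.636

Treat 'jazz' as positive and all other classes as negative.
recall = TP/(TP+FN).
jazz: TP=7, FN=1+3=4 → 7/11 = 0.6364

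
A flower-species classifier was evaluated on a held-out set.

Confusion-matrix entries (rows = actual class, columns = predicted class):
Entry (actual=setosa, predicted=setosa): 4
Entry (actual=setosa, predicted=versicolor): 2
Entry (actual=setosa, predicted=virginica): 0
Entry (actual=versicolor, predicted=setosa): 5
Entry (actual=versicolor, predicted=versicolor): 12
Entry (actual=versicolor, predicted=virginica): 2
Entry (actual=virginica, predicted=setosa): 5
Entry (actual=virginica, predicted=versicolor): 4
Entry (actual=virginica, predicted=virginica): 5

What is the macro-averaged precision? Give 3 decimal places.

0.556

Per-class precision (TP/(TP+FP)):
  setosa: TP=4, FP=5+5=10 → 4/14 = 0.2857
  versicolor: TP=12, FP=2+4=6 → 12/18 = 0.6667
  virginica: TP=5, FP=0+2=2 → 5/7 = 0.7143
Macro-precision = mean = (0.2857 + 0.6667 + 0.7143) / 3 = 0.556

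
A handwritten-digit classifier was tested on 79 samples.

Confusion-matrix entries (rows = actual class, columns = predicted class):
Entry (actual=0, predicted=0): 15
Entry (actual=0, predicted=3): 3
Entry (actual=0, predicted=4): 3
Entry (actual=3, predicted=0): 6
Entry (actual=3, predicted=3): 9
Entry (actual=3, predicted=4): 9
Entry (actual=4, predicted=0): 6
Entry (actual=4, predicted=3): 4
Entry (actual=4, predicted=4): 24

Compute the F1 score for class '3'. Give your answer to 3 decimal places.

0.450

One-vs-rest for '3': TP = diagonal; FP = other classes predicted '3'; FN = '3' predicted as other.
F1 score = 2·TP/(2·TP+FP+FN).
3: TP=9, FP=3+4=7, FN=6+9=15 → 18/40 = 0.4500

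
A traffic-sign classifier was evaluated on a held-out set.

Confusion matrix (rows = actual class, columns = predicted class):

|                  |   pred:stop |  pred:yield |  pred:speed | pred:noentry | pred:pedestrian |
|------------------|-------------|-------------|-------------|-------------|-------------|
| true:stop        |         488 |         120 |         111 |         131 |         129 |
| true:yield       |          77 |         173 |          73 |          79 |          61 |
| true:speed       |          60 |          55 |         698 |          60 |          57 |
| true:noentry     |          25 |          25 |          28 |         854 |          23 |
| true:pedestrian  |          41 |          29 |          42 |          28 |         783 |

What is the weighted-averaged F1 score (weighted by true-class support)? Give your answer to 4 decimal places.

Per-class F1 score (2·TP/(2·TP+FP+FN)):
  stop: TP=488, FP=77+60+25+41=203, FN=120+111+131+129=491 → 976/1670 = 0.58443
  yield: TP=173, FP=120+55+25+29=229, FN=77+73+79+61=290 → 346/865 = 0.40000
  speed: TP=698, FP=111+73+28+42=254, FN=60+55+60+57=232 → 1396/1882 = 0.74176
  noentry: TP=854, FP=131+79+60+28=298, FN=25+25+28+23=101 → 1708/2107 = 0.81063
  pedestrian: TP=783, FP=129+61+57+23=270, FN=41+29+42+28=140 → 1566/1976 = 0.79251
Weighted-F1 score = Σ (supportᵢ/N)·F1 scoreᵢ with N=4250: (979/4250)·0.58443 + (463/4250)·0.40000 + (930/4250)·0.74176 + (955/4250)·0.81063 + (923/4250)·0.79251 = 0.6948

0.6948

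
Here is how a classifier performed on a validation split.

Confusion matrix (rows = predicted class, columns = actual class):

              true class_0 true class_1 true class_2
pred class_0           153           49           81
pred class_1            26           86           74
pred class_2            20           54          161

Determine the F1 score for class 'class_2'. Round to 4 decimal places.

0.5844

Take TP from the diagonal, FP from the rest of the 'class_2' prediction marginal, FN from the rest of the 'class_2' actual marginal.
F1 score = 2·TP/(2·TP+FP+FN).
class_2: TP=161, FP=20+54=74, FN=81+74=155 → 322/551 = 0.58439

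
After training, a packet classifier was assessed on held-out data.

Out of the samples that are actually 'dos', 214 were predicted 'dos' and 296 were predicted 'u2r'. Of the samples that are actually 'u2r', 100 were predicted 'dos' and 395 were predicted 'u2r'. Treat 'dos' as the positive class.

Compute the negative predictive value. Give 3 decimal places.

NPV = TN/(TN+FN) = 395/(395+296) = 0.572

0.572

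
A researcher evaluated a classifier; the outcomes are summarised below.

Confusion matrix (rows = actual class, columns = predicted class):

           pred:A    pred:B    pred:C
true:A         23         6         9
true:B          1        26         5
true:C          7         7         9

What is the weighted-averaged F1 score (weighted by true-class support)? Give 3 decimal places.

0.621

Per-class F1 score (2·TP/(2·TP+FP+FN)):
  A: TP=23, FP=1+7=8, FN=6+9=15 → 46/69 = 0.6667
  B: TP=26, FP=6+7=13, FN=1+5=6 → 52/71 = 0.7324
  C: TP=9, FP=9+5=14, FN=7+7=14 → 18/46 = 0.3913
Weighted-F1 score = Σ (supportᵢ/N)·F1 scoreᵢ with N=93: (38/93)·0.6667 + (32/93)·0.7324 + (23/93)·0.3913 = 0.621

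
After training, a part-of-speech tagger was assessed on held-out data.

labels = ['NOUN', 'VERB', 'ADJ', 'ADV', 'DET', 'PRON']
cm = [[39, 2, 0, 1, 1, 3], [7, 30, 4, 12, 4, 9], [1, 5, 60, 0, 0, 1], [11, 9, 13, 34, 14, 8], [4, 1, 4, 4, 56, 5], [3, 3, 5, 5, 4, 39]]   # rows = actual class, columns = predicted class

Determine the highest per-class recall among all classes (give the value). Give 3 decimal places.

0.896

Per-class recall (TP/(TP+FN)):
  NOUN: TP=39, FN=2+0+1+1+3=7 → 39/46 = 0.8478
  VERB: TP=30, FN=7+4+12+4+9=36 → 30/66 = 0.4545
  ADJ: TP=60, FN=1+5+0+0+1=7 → 60/67 = 0.8955
  ADV: TP=34, FN=11+9+13+14+8=55 → 34/89 = 0.3820
  DET: TP=56, FN=4+1+4+4+5=18 → 56/74 = 0.7568
  PRON: TP=39, FN=3+3+5+5+4=20 → 39/59 = 0.6610
Highest is class 'ADJ' with recall = 0.896.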